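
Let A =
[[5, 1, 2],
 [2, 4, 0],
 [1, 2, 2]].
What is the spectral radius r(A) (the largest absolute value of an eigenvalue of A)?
r(A) ≈ 6.7563

The eigenvalues of A are the roots of its characteristic polynomial. With M = A (coefficients from the trace, the sum of principal 2x2 minors, and det A):
  p(λ) = det(λ I - M) = λ^3 - 11λ^2 + 34λ - 36.
No integer candidate from the rational root theorem (±divisors of 36) is a root, so the roots are irrational. The cubic discriminant is Δ = -1644 < 0, so there is one real root and a complex-conjugate pair. p(6) = -12 and p(7) = 6 have opposite signs, so a root lies in (6, 7); Newton's method refines it to λ ≈ 6.7563. Dividing out (λ - (6.7563)) leaves approximately λ^2 - 4.2437λ + 5.3283. For λ^2 - 4.2437λ + 5.3283 the discriminant is -3.3046. It is negative, so the remaining roots are the complex-conjugate pair λ ≈ 2.1218 ± 0.9089i. Their product equals the constant term, so |λ|^2 ≈ 5.3283 and |λ| ≈ 2.3083.
Thus the eigenvalues (to 4 decimals) are 6.7563 (modulus 6.7563); 2.1218 ± 0.9089i (modulus 2.3083). The spectral radius is the largest modulus: r(A) ≈ 6.7563. (Cross-check: r(A) ≤ ||A||_2 ≈ 6.7673; equality holds whenever A is normal, though it can also hold for some non-normal A.)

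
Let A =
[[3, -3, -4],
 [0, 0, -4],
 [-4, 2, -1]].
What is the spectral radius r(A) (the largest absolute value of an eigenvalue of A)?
r(A) = (1 + sqrt(33))/2 ≈ 3.3723

The eigenvalues of A are the roots of its characteristic polynomial. With M = A (coefficients from the trace, the sum of principal 2x2 minors, and det A):
  p(λ) = det(λ I - M) = λ^3 - 2λ^2 - 11λ + 24.
By the rational root theorem any rational root is an integer divisor of 24. Testing λ = 3: p(3) = 27 - 18 - 33 + 24 = 0, so λ = 3 is a root. Dividing out (λ - 3) leaves p(λ) = (λ - 3)(λ^2 + λ - 8). For λ^2 + λ - 8 the discriminant is 33. It is nonnegative but not a perfect square, so the roots are real and irrational: λ = (-1 ± sqrt(33))/2 ≈ 2.3723, -3.3723.
Thus the eigenvalues (to 4 decimals) are 2.3723 (modulus 2.3723); -3.3723 (modulus 3.3723); 3 (modulus 3). The spectral radius is the largest modulus: r(A) = (1 + sqrt(33))/2 ≈ 3.3723. (Cross-check: r(A) ≤ ||A||_2 ≈ 6.8991; equality holds whenever A is normal, though it can also hold for some non-normal A.)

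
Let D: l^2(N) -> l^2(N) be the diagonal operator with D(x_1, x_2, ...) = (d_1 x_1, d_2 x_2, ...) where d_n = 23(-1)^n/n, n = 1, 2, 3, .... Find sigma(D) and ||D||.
sigma(D) = {23(-1)^n/n : n ≥ 1} ∪ {0}; ||D|| = 23

A bounded diagonal operator on l^2 with diagonal entries d_n has spectrum equal to the closure of {d_n : n ≥ 1}: every d_n is an eigenvalue (with eigenvector e_n), so {d_n} ⊂ sigma(D); the spectrum is closed, so its closure is too; and for lambda not in the closure, (D - lambda I) has bounded inverse (the diagonal entries 1/(d_n - lambda) are bounded). For our sequence d_n = 23(-1)^n/n, n = 1, 2, 3, ...:
  - {d_n} = {23(-1)^n/n : n ≥ 1}; the only limit point is 0
  - closure = {23(-1)^n/n : n ≥ 1} ∪ {0}
For the norm: a diagonal operator has ||D|| = sup_n |d_n|. Here |d_n| = 23/n is decreasing, so sup_n |d_n| = |d_1| = 23. So ||D|| = 23.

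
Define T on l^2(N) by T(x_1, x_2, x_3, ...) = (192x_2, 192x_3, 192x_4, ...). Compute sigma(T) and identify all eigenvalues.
sigma(T) = closed disk {z in C : |z| ≤ 192}; sigma_p(T) = open disk {z in C : |z| < 192}

Note T = 192·V where V is the unit left shift (V x)_k = x_{k+1}; so sigma(T) = 192·sigma(V) and ||T|| = 192||V||. ||T x||^2 = 36864sum_{k≥2} |x_k|^2 ≤ 36864||x||^2, with equality on {x : x_1 = 0}, so ||T|| = 192. For any lambda with |lambda| < 192, set r = lambda/192 (|r| < 1); the vector x = (1, r, r^2, ...) is in l^2 and satisfies T x = 192(r, r^2, ...) = lambda x, so lambda is an eigenvalue. On the boundary |lambda| = 192 the geometric series diverges, so no l^2 eigenvector exists, but these lambda lie in the approximate point spectrum. Hence sigma(T) is the closed disk of radius 192 and sigma_p(T) is the open disk.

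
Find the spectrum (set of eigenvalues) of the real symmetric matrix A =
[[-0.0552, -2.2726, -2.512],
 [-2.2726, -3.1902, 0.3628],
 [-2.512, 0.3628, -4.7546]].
sigma(A) ≈ {-6, -4, 2}

A is real symmetric, so its spectrum consists of real eigenvalues. Expanding the characteristic polynomial of the displayed matrix gives
  det(λ I - A) = p(λ) = λ^3 + (8)λ^2 + (4)λ + (-48).
Solving p(λ) = 0 yields eigenvalues ≈ -6, -4, 2. (A is shown rounded to 4 decimals, so these recover the underlying integer eigenvalues to within that precision.)
Verification: the trace of A = -8 equals the sum of eigenvalues -8, and det(A) ≈ 47.9990 matches the eigenvalue product 48.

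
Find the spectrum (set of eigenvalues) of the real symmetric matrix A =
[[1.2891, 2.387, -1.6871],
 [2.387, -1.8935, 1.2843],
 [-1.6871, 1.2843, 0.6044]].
sigma(A) ≈ {-4, 1, 3}

A is real symmetric, so its spectrum consists of real eigenvalues. Expanding the characteristic polynomial of the displayed matrix gives
  det(λ I - A) = p(λ) = λ^3 + (0)λ^2 + (-13)λ + (12).
Solving p(λ) = 0 yields eigenvalues ≈ -4, 1, 3. (A is shown rounded to 4 decimals, so these recover the underlying integer eigenvalues to within that precision.)
Verification: the trace of A = 0 equals the sum of eigenvalues 0, and det(A) ≈ -11.9998 matches the eigenvalue product -12.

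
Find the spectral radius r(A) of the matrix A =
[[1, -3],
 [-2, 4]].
r(A) = (5 + sqrt(33))/2 ≈ 5.3723

The eigenvalues of A are the roots of its characteristic polynomial. With M = A (coefficients from the trace and determinant):
  p(λ) = det(λ I - M) = λ^2 - 5λ - 2.
For λ^2 - 5λ - 2 the discriminant is 33. It is nonnegative but not a perfect square, so the roots are real and irrational: λ = (5 ± sqrt(33))/2 ≈ 5.3723, -0.3723.
Thus the eigenvalues (to 4 decimals) are 5.3723 (modulus 5.3723); -0.3723 (modulus 0.3723). The spectral radius is the largest modulus: r(A) = (5 + sqrt(33))/2 ≈ 5.3723. (Cross-check: r(A) ≤ ||A||_2 ≈ 5.465; equality holds whenever A is normal, though it can also hold for some non-normal A.)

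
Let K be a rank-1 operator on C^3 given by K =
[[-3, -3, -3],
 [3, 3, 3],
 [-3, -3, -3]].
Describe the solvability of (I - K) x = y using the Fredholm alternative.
(I - K) is invertible (det(I - K) = 4 ≠ 0), so for every y in C^3 the equation (I - K) x = y has a unique solution.

K has rank 1, so it is an outer product K = u v^T: every row of K is a multiple of one row vector. Reading off the entries, u = (1, -1, 1) and v = (-3, -3, -3) (row i of K equals u_i·v^T). A rank-one matrix u v^T satisfies K u = u (v·u) and kills the (2)-dimensional subspace v^⊥, so its characteristic polynomial is lambda^2 (lambda - v·u) with v·u = tr K = -3. Hence the eigenvalues of I - K are 1 (multiplicity 2) and 1 - (-3) = 4, so det(I - K) = 4. (Direct check: I - K =
[[4, 3, 3],
 [-3, -2, -3],
 [3, 3, 4]]
has determinant 4.) The finite-dimensional Fredholm alternative says: either (I - K) is invertible, or ker(I - K) ≠ {0} and then range(I - K) = ker((I - K)^*)^⊥, with dim ker(I - K) = dim ker((I - K)^*). Since det(I - K) ≠ 0, 1 is not an eigenvalue of K and ker(I - K) = {0}, so we are in the first case: for every y there is a unique x = (I - K)^(-1) y. Explicitly, by the Sherman–Morrison formula, (I - u v^T)^(-1) = I + u v^T/(1 - v·u), i.e. (I - K)^(-1) = I + K/(4).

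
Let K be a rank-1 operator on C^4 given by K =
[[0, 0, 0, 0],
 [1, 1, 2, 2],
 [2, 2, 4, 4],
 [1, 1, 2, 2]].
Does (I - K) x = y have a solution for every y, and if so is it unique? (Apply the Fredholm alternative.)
(I - K) is invertible (det(I - K) = -6 ≠ 0), so for every y in C^4 the equation (I - K) x = y has a unique solution.

K has rank 1, so it is an outer product K = u v^T: every row of K is a multiple of one row vector. Reading off the entries, u = (0, 1, 2, 1) and v = (1, 1, 2, 2) (row i of K equals u_i·v^T). A rank-one matrix u v^T satisfies K u = u (v·u) and kills the (3)-dimensional subspace v^⊥, so its characteristic polynomial is lambda^3 (lambda - v·u) with v·u = tr K = 7. Hence the eigenvalues of I - K are 1 (multiplicity 3) and 1 - (7) = -6, so det(I - K) = -6. (Direct check: I - K =
[[1, 0, 0, 0],
 [-1, 0, -2, -2],
 [-2, -2, -3, -4],
 [-1, -1, -2, -1]]
has determinant -6.) The finite-dimensional Fredholm alternative says: either (I - K) is invertible, or ker(I - K) ≠ {0} and then range(I - K) = ker((I - K)^*)^⊥, with dim ker(I - K) = dim ker((I - K)^*). Since det(I - K) ≠ 0, 1 is not an eigenvalue of K and ker(I - K) = {0}, so we are in the first case: for every y there is a unique x = (I - K)^(-1) y. Explicitly, by the Sherman–Morrison formula, (I - u v^T)^(-1) = I + u v^T/(1 - v·u), i.e. (I - K)^(-1) = I + K/(-6).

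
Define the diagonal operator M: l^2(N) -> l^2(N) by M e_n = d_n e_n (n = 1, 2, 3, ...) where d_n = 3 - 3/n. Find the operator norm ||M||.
||M|| = 3

For a diagonal operator on l^2 with entries d_n, ||M|| = sup_n |d_n|. Here d_1 = 0, d_2 = 3/2, ..., and d_n = 3 - 3/n increases monotonically toward 3. All terms lie in [0, 3), so |d_n| = d_n and the supremum is the limit 3, which is not attained by any individual d_n. Hence ||M|| = 3.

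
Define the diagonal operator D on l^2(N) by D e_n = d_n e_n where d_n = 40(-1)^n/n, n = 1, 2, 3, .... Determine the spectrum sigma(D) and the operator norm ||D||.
sigma(D) = {40(-1)^n/n : n ≥ 1} ∪ {0}; ||D|| = 40

A bounded diagonal operator on l^2 with diagonal entries d_n has spectrum equal to the closure of {d_n : n ≥ 1}: every d_n is an eigenvalue (with eigenvector e_n), so {d_n} ⊂ sigma(D); the spectrum is closed, so its closure is too; and for lambda not in the closure, (D - lambda I) has bounded inverse (the diagonal entries 1/(d_n - lambda) are bounded). For our sequence d_n = 40(-1)^n/n, n = 1, 2, 3, ...:
  - {d_n} = {40(-1)^n/n : n ≥ 1}; the only limit point is 0
  - closure = {40(-1)^n/n : n ≥ 1} ∪ {0}
For the norm: a diagonal operator has ||D|| = sup_n |d_n|. Here |d_n| = 40/n is decreasing, so sup_n |d_n| = |d_1| = 40. So ||D|| = 40.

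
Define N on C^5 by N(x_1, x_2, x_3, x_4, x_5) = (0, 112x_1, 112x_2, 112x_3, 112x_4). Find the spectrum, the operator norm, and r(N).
sigma(N) = {0}; ||N|| = 112; r(N) = 0. (N is nilpotent with N^5 = 0.)

On C^5, N is a strictly lower-triangular matrix with 112 on the subdiagonal and zeros elsewhere, so its characteristic polynomial is lambda^5 and every eigenvalue is 0: sigma(N) = {0}. For the operator norm, N e_i = 112e_{i+1} for i = 1, ..., 4 and N e_5 = 0, so the singular values of N are 112 (with multiplicity 4) and 0; hence ||N|| = 112. The spectral radius r(N) = max|lambda| = 0. Note ||N|| > r(N) — characteristic of non-normal nilpotent operators. Indeed N^5 = 0.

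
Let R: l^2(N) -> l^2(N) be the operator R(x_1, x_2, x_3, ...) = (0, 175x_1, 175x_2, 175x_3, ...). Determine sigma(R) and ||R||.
sigma(R) = closed disk {z in C : |z| ≤ 175}; ||R|| = 175

Note R = 175·U where U is the unit right shift (U x)_k = x_{k-1} (with x_0 := 0); so ||R|| = 175||U|| and sigma(R) = 175·sigma(U). ||R x||^2 = sum_{k≥1} |175x_k|^2 = 30625||x||^2, so ||R|| = 175 and sigma(R) ⊂ {|z| ≤ 175}. For any |lambda| < 175, the equation (R - lambda I) x = 0 forces x_1 = 0, then 175x_k = lambda x_{k+1} ⇒ x = 0, so R has no eigenvalues. But (R - lambda I) is not surjective for |lambda| < 175: solving (R - lambda I) x = e_1 would require x_n proportional to (lambda/175)^(-n), which is not in l^2. So every |lambda| < 175 lies in the residual spectrum. The boundary |lambda| = 175 is in the approximate point spectrum (the spectrum is closed). Hence sigma(R) is the closed disk of radius 175.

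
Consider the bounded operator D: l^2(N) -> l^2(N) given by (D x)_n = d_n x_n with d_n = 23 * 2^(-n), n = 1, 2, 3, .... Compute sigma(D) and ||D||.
sigma(D) = {23 * 2^(-n) : n ≥ 1} ∪ {0}; ||D|| = 23/2

A bounded diagonal operator on l^2 with diagonal entries d_n has spectrum equal to the closure of {d_n : n ≥ 1}: every d_n is an eigenvalue (with eigenvector e_n), so {d_n} ⊂ sigma(D); the spectrum is closed, so its closure is too; and for lambda not in the closure, (D - lambda I) has bounded inverse (the diagonal entries 1/(d_n - lambda) are bounded). For our sequence d_n = 23 * 2^(-n), n = 1, 2, 3, ...:
  - {d_n} = {23 * 2^(-n) : n ≥ 1}; the only limit point is 0
  - closure = {23 * 2^(-n) : n ≥ 1} ∪ {0}
For the norm: a diagonal operator has ||D|| = sup_n |d_n|. Here d_n = 23 * 2^(-n) is positive and decreasing, so sup_n |d_n| = d_1 = 23/2. So ||D|| = 23/2.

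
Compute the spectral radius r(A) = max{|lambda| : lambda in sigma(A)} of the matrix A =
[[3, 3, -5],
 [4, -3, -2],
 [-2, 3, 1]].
r(A) ≈ 5.0967

The eigenvalues of A are the roots of its characteristic polynomial. With M = A (coefficients from the trace, the sum of principal 2x2 minors, and det A):
  p(λ) = det(λ I - M) = λ^3 - λ^2 - 25λ + 21.
No integer candidate from the rational root theorem (±divisors of 21) is a root, so the roots are irrational. The cubic discriminant is Δ = 60752 > 0, so there are three distinct real roots. p(-5) = -4 and p(-4) = 41 have opposite signs, so a root lies in (-5, -4); Newton's method refines it to λ ≈ -4.9321. p(0) = 21 and p(1) = -4 have opposite signs, so a root lies in (0, 1); Newton's method refines it to λ ≈ 0.8354. p(5) = -4 and p(6) = 51 have opposite signs, so a root lies in (5, 6); Newton's method refines it to λ ≈ 5.0967. Check (Vieta): the three roots sum to 1, matching tr M = 1.
Thus the eigenvalues (to 4 decimals) are -4.9321 (modulus 4.9321); 0.8354 (modulus 0.8354); 5.0967 (modulus 5.0967). The spectral radius is the largest modulus: r(A) ≈ 5.0967. (Cross-check: r(A) ≤ ||A||_2 ≈ 7.3936; equality holds whenever A is normal, though it can also hold for some non-normal A.)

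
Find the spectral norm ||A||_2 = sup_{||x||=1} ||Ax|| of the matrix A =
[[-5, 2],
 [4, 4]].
||A||_2 = sqrt((61 + sqrt(585))/2) ≈ 6.5264 (= sqrt(largest eigenvalue of A^T A))

||A||_2 = sigma_max(A) = sqrt(lambda_max(A^T A)). Form the symmetric matrix M = A^T A =
[[41, 6],
 [6, 20]].
Its characteristic polynomial (trace, determinant of M give the coefficients) is
  p(λ) = det(λ I - M) = λ^2 - 61λ + 784.
For λ^2 - 61λ + 784 the discriminant is 585. It is nonnegative but not a perfect square, so the roots are real and irrational: λ = (61 ± sqrt(585))/2 ≈ 42.5934, 18.4066.
So the eigenvalues of A^T A are ≈ 18.4066, 42.5934 (all ≥ 0, as they must be for A^T A). The largest is λ_max = (61 + sqrt(585))/2 ≈ 42.5934, hence ||A||_2 = sqrt(λ_max) = sqrt((61 + sqrt(585))/2) ≈ 6.5264.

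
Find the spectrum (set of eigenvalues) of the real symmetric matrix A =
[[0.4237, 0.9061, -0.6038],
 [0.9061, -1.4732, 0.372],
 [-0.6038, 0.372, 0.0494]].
sigma(A) ≈ {-2, 0, 1}

A is real symmetric, so its spectrum consists of real eigenvalues. Expanding the characteristic polynomial of the displayed matrix gives
  det(λ I - A) = p(λ) = λ^3 + (1)λ^2 + (-2)λ + (0).
Solving p(λ) = 0 yields eigenvalues ≈ -2, 0, 1. (A is shown rounded to 4 decimals, so these recover the underlying integer eigenvalues to within that precision.)
Verification: the trace of A = -1 equals the sum of eigenvalues -1, and det(A) ≈ 0.0000 matches the eigenvalue product 0.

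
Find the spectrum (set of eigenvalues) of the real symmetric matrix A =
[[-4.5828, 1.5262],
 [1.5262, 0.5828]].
sigma(A) ≈ {-5, 1}

A is real symmetric, so its spectrum consists of real eigenvalues. Expanding the characteristic polynomial of the displayed matrix gives
  det(λ I - A) = p(λ) = λ^2 + (4)λ + (-5).
Solving p(λ) = 0 yields eigenvalues ≈ -5, 1. (A is shown rounded to 4 decimals, so these recover the underlying integer eigenvalues to within that precision.)
Verification: the trace of A = -4 equals the sum of eigenvalues -4, and det(A) ≈ -5.0001 matches the eigenvalue product -5.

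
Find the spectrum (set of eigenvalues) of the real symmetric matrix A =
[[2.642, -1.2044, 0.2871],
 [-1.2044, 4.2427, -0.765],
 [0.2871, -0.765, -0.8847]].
sigma(A) ≈ {-1, 2, 5}

A is real symmetric, so its spectrum consists of real eigenvalues. Expanding the characteristic polynomial of the displayed matrix gives
  det(λ I - A) = p(λ) = λ^3 + (-6)λ^2 + (3)λ + (10).
Solving p(λ) = 0 yields eigenvalues ≈ -1, 2, 5. (A is shown rounded to 4 decimals, so these recover the underlying integer eigenvalues to within that precision.)
Verification: the trace of A = 6 equals the sum of eigenvalues 6, and det(A) ≈ -10.0003 matches the eigenvalue product -10.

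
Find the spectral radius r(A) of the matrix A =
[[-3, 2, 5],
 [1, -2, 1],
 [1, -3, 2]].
r(A) = (4 + sqrt(32))/2 ≈ 4.8284

The eigenvalues of A are the roots of its characteristic polynomial. With M = A (coefficients from the trace, the sum of principal 2x2 minors, and det A):
  p(λ) = det(λ I - M) = λ^3 + 3λ^2 - 8λ + 4.
By the rational root theorem any rational root is an integer divisor of 4. Testing λ = 1: p(1) = 1 + 3 - 8 + 4 = 0, so λ = 1 is a root. Dividing out (λ - 1) leaves p(λ) = (λ - 1)(λ^2 + 4λ - 4). For λ^2 + 4λ - 4 the discriminant is 32. It is nonnegative but not a perfect square, so the roots are real and irrational: λ = (-4 ± sqrt(32))/2 ≈ 0.8284, -4.8284.
Thus the eigenvalues (to 4 decimals) are 0.8284 (modulus 0.8284); -4.8284 (modulus 4.8284); 1 (modulus 1). The spectral radius is the largest modulus: r(A) = (4 + sqrt(32))/2 ≈ 4.8284. (Cross-check: r(A) ≤ ||A||_2 ≈ 6.1752; equality holds whenever A is normal, though it can also hold for some non-normal A.)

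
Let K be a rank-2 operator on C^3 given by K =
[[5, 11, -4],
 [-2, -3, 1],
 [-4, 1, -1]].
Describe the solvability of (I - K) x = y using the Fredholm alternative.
(I - K) is invertible (det(I - K) = -12 ≠ 0), so for every y in C^3 the equation (I - K) x = y has a unique solution.

K has rank 2 and factors as K = U V^T = u1 v1^T + u2 v2^T with u1 = (3, -1, -1), v1 = (2, 3, -1), u2 = (-1, 0, -2), v2 = (1, -2, 1) (multiplying out reproduces the displayed K). The nonzero eigenvalues of U V^T coincide with those of the 2 x 2 matrix G = V^T U = [[v1·u1, v1·u2], [v2·u1, v2·u2]] = [[4, 0], [4, -3]], and by the Sylvester determinant identity det(I_3 - U V^T) = det(I_2 - V^T U) = det([[-3, 0], [-4, 4]]) = (-3)(4) - (0)(-4) = -12. (Direct check: I - K =
[[-4, -11, 4],
 [2, 4, -1],
 [4, -1, 2]]
has determinant -12.) The finite-dimensional Fredholm alternative says: either (I - K) is invertible, or ker(I - K) ≠ {0} and then range(I - K) = ker((I - K)^*)^⊥, with dim ker(I - K) = dim ker((I - K)^*). Since det(I - K) ≠ 0, 1 is not an eigenvalue of K and ker(I - K) = {0}, so we are in the first case: for every y there is a unique x = (I - K)^(-1) y. (Explicitly, by the Woodbury identity, (I - U V^T)^(-1) = I + U (I_2 - G)^(-1) V^T.)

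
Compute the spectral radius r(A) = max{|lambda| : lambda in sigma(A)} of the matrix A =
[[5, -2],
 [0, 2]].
r(A) = 5

The eigenvalues of A are the roots of its characteristic polynomial. With M = A (coefficients from the trace and determinant):
  p(λ) = det(λ I - M) = λ^2 - 7λ + 10.
For λ^2 - 7λ + 10 the discriminant is 9. It is a perfect square (3^2), so the roots are rational: λ = (7 ± 3)/2 = 5, 2.
Thus the eigenvalues (to 4 decimals) are 5 (modulus 5); 2 (modulus 2). The spectral radius is the largest modulus: r(A) = 5. (Cross-check: r(A) ≤ ||A||_2 ≈ 5.4428; equality holds whenever A is normal, though it can also hold for some non-normal A.)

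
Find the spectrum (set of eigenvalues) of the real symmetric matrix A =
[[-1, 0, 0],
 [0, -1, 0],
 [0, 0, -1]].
sigma(A) ≈ {-1} (-1 with multiplicity 3)

A is real symmetric, so its spectrum consists of real eigenvalues. Expanding the characteristic polynomial of the displayed matrix gives
  det(λ I - A) = p(λ) = λ^3 + (3)λ^2 + (3)λ + (1).
Solving p(λ) = 0 yields eigenvalues ≈ -1, -1, -1. (A is shown rounded to 4 decimals, so these recover the underlying integer eigenvalues to within that precision.)
Verification: the trace of A = -3 equals the sum of eigenvalues -3, and det(A) ≈ -1.0000 matches the eigenvalue product -1.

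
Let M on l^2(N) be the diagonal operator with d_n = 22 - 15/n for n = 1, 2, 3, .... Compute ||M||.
||M|| = 22

For a diagonal operator on l^2 with entries d_n, ||M|| = sup_n |d_n|. Here d_1 = 7, d_2 = 29/2, ..., and d_n = 22 - 15/n increases monotonically toward 22. All terms lie in [7, 22), so |d_n| = d_n and the supremum is the limit 22, which is not attained by any individual d_n. Hence ||M|| = 22.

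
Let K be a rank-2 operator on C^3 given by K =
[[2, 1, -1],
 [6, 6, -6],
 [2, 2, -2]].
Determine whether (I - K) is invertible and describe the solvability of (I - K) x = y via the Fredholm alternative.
(I - K) is invertible (det(I - K) = -1 ≠ 0), so for every y in C^3 the equation (I - K) x = y has a unique solution.

K has rank 2 and factors as K = U V^T = u1 v1^T + u2 v2^T with u1 = (-1, 0, 0), v1 = (2, 3, -3), u2 = (2, 3, 1), v2 = (2, 2, -2) (multiplying out reproduces the displayed K). The nonzero eigenvalues of U V^T coincide with those of the 2 x 2 matrix G = V^T U = [[v1·u1, v1·u2], [v2·u1, v2·u2]] = [[-2, 10], [-2, 8]], and by the Sylvester determinant identity det(I_3 - U V^T) = det(I_2 - V^T U) = det([[3, -10], [2, -7]]) = (3)(-7) - (-10)(2) = -1. (Direct check: I - K =
[[-1, -1, 1],
 [-6, -5, 6],
 [-2, -2, 3]]
has determinant -1.) The finite-dimensional Fredholm alternative says: either (I - K) is invertible, or ker(I - K) ≠ {0} and then range(I - K) = ker((I - K)^*)^⊥, with dim ker(I - K) = dim ker((I - K)^*). Since det(I - K) ≠ 0, 1 is not an eigenvalue of K and ker(I - K) = {0}, so we are in the first case: for every y there is a unique x = (I - K)^(-1) y. (Explicitly, by the Woodbury identity, (I - U V^T)^(-1) = I + U (I_2 - G)^(-1) V^T.)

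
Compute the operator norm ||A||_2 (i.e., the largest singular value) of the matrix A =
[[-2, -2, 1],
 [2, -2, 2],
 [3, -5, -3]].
||A||_2 ≈ 6.783 (= sqrt(largest eigenvalue of A^T A))

||A||_2 = sigma_max(A) = sqrt(lambda_max(A^T A)). Form the symmetric matrix M = A^T A =
[[17, -15, -7],
 [-15, 33, 9],
 [-7, 9, 14]].
Its characteristic polynomial (trace, sum of principal 2x2 minors, determinant of M give the coefficients) is
  p(λ) = det(λ I - M) = λ^3 - 64λ^2 + 906λ - 3600.
No integer candidate from the rational root theorem (±divisors of 3600) is a root, so the roots are irrational. The cubic discriminant is Δ = 20004192 > 0, so there are three distinct real roots. p(7) = -51 and p(8) = 64 have opposite signs, so a root lies in (7, 8); Newton's method refines it to λ ≈ 7.36. p(10) = 60 and p(11) = -47 have opposite signs, so a root lies in (10, 11); Newton's method refines it to λ ≈ 10.6312. p(46) = -12 and p(47) = 1429 have opposite signs, so a root lies in (46, 47); Newton's method refines it to λ ≈ 46.0088. Check (Vieta): the three roots sum to 64, matching tr M = 64.
So the eigenvalues of A^T A are ≈ 7.36, 10.6312, 46.0088 (all ≥ 0, as they must be for A^T A). The largest is λ_max ≈ 46.0088, hence ||A||_2 = sqrt(λ_max) ≈ 6.783.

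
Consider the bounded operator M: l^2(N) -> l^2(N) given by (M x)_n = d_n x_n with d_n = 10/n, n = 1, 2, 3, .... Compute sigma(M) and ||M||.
sigma(M) = {10/n : n ≥ 1} ∪ {0}; ||M|| = 10

A bounded diagonal operator on l^2 with diagonal entries d_n has spectrum equal to the closure of {d_n : n ≥ 1}: every d_n is an eigenvalue (with eigenvector e_n), so {d_n} ⊂ sigma(M); the spectrum is closed, so its closure is too; and for lambda not in the closure, (M - lambda I) has bounded inverse (the diagonal entries 1/(d_n - lambda) are bounded). For our sequence d_n = 10/n, n = 1, 2, 3, ...:
  - {d_n} = {10/n : n ≥ 1}; the only limit point is 0
  - closure = {10/n : n ≥ 1} ∪ {0}
For the norm: a diagonal operator has ||M|| = sup_n |d_n|. Here d_n = 10/n is positive and decreasing, so sup_n |d_n| = d_1 = 10. So ||M|| = 10.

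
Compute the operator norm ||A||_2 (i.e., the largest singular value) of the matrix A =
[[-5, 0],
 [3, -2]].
||A||_2 = sqrt((38 + sqrt(1044))/2) ≈ 5.9292 (= sqrt(largest eigenvalue of A^T A))

||A||_2 = sigma_max(A) = sqrt(lambda_max(A^T A)). Form the symmetric matrix M = A^T A =
[[34, -6],
 [-6, 4]].
Its characteristic polynomial (trace, determinant of M give the coefficients) is
  p(λ) = det(λ I - M) = λ^2 - 38λ + 100.
For λ^2 - 38λ + 100 the discriminant is 1044. It is nonnegative but not a perfect square, so the roots are real and irrational: λ = (38 ± sqrt(1044))/2 ≈ 35.1555, 2.8445.
So the eigenvalues of A^T A are ≈ 2.8445, 35.1555 (all ≥ 0, as they must be for A^T A). The largest is λ_max = (38 + sqrt(1044))/2 ≈ 35.1555, hence ||A||_2 = sqrt(λ_max) = sqrt((38 + sqrt(1044))/2) ≈ 5.9292.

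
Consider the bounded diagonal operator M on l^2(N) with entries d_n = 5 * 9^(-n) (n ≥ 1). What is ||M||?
||M|| = 5/9 (attained at n = 1)

For M diagonal, ||M|| = sup_n |d_n|. The sequence d_n = 5 * 9^(-n) is positive and strictly decreasing (ratio 9^(-1) < 1), so the supremum is d_1 = 5/9. Hence ||M|| = 5/9.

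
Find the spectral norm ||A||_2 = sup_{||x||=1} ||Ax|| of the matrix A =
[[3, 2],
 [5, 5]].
||A||_2 = sqrt((63 + sqrt(3869))/2) ≈ 7.9121 (= sqrt(largest eigenvalue of A^T A))

||A||_2 = sigma_max(A) = sqrt(lambda_max(A^T A)). Form the symmetric matrix M = A^T A =
[[34, 31],
 [31, 29]].
Its characteristic polynomial (trace, determinant of M give the coefficients) is
  p(λ) = det(λ I - M) = λ^2 - 63λ + 25.
For λ^2 - 63λ + 25 the discriminant is 3869. It is nonnegative but not a perfect square, so the roots are real and irrational: λ = (63 ± sqrt(3869))/2 ≈ 62.6006, 0.3994.
So the eigenvalues of A^T A are ≈ 0.3994, 62.6006 (all ≥ 0, as they must be for A^T A). The largest is λ_max = (63 + sqrt(3869))/2 ≈ 62.6006, hence ||A||_2 = sqrt(λ_max) = sqrt((63 + sqrt(3869))/2) ≈ 7.9121.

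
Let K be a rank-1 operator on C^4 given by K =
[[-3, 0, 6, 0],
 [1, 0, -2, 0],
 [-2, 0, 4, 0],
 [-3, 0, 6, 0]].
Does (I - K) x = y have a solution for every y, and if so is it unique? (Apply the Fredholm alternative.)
(I - K) is singular (det(I - K) = 0, i.e. 1 ∈ sigma(K)). (I - K) x = y is solvable iff y ⊥ ker((I - K)^*) = span{(-1, 0, 2, 0)}, i.e. iff -y_1 + 2y_3 = 0. When solvable, the solutions are x = y + c·(3, -1, 2, 3), c arbitrary (ker(I - K) = span{(3, -1, 2, 3)}, dimension 1).

K has rank 1, so it is an outer product K = u v^T: every row of K is a multiple of one row vector. Reading off the entries, u = (3, -1, 2, 3) and v = (-1, 0, 2, 0) (row i of K equals u_i·v^T). A rank-one matrix u v^T satisfies K u = u (v·u) and kills the (3)-dimensional subspace v^⊥, so its characteristic polynomial is lambda^3 (lambda - v·u) with v·u = tr K = 1. Hence the eigenvalues of I - K are 1 (multiplicity 3) and 1 - (1) = 0, so det(I - K) = 0. (Direct check: I - K =
[[4, 0, -6, 0],
 [-1, 1, 2, 0],
 [2, 0, -3, 0],
 [3, 0, -6, 1]]
has determinant 0.) So 1 is an eigenvalue of K and (I - K) is not invertible. The finite-dimensional Fredholm alternative says: either (I - K) is invertible, or ker(I - K) ≠ {0} and then range(I - K) = ker((I - K)^*)^⊥, with dim ker(I - K) = dim ker((I - K)^*). We are in the second case, so we need both kernels. Kernel of I - K: (I - K) u = u - u (v·u) = u - u = 0, so ker(I - K) = span{u} = span{(3, -1, 2, 3)} (it is exactly 1-dimensional because rank(I - K) = 3). Kernel of the adjoint: K is real, so (I - K)^* = I - K^T = I - v u^T, and (I - v u^T) v = v - v (u·v) = 0; hence ker((I - K)^*) = span{v} = span{(-1, 0, 2, 0)}. Therefore (I - K) x = y is solvable iff <y, v> = 0, i.e. iff -y_1 + 2y_3 = 0. When this holds, K y = u (v·y) = 0, so (I - K) y = y and x = y is a particular solution; the full solution set is the line x = y + c·u = y + c·(3, -1, 2, 3), c ∈ C.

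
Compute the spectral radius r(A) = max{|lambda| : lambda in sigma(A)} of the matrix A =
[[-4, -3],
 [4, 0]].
r(A) = sqrt(12) ≈ 3.4641

The eigenvalues of A are the roots of its characteristic polynomial. With M = A (coefficients from the trace and determinant):
  p(λ) = det(λ I - M) = λ^2 + 4λ + 12.
For λ^2 + 4λ + 12 the discriminant is -32. It is negative, so the roots are the complex-conjugate pair λ = -2 ± (sqrt(32)/2) i ≈ -2 ± 2.8284i. For a conjugate pair the product of the roots equals the constant term, so |λ|^2 = 12 and |λ| = sqrt(12) ≈ 3.4641.
Thus the eigenvalues (to 4 decimals) are -2 ± 2.8284i (modulus 3.4641). The spectral radius is the largest modulus: r(A) = sqrt(12) ≈ 3.4641. (Cross-check: r(A) ≤ ||A||_2 ≈ 6.0927; equality holds whenever A is normal, though it can also hold for some non-normal A.)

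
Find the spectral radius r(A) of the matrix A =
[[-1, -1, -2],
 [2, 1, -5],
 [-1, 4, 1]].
r(A) ≈ 4.8846

The eigenvalues of A are the roots of its characteristic polynomial. With M = A (coefficients from the trace, the sum of principal 2x2 minors, and det A):
  p(λ) = det(λ I - M) = λ^3 - λ^2 + 19λ + 42.
No integer candidate from the rational root theorem (±divisors of 42) is a root, so the roots are irrational. The cubic discriminant is Δ = -88899 < 0, so there is one real root and a complex-conjugate pair. p(-2) = -8 and p(-1) = 21 have opposite signs, so a root lies in (-2, -1); Newton's method refines it to λ ≈ -1.7603. Dividing out (λ - (-1.7603)) leaves approximately λ^2 - 2.7603λ + 23.8591. For λ^2 - 2.7603λ + 23.8591 the discriminant is -87.817. It is negative, so the remaining roots are the complex-conjugate pair λ ≈ 1.3802 ± 4.6855i. Their product equals the constant term, so |λ|^2 ≈ 23.8591 and |λ| ≈ 4.8846.
Thus the eigenvalues (to 4 decimals) are -1.7603 (modulus 1.7603); 1.3802 ± 4.6855i (modulus 4.8846). The spectral radius is the largest modulus: r(A) ≈ 4.8846. (Cross-check: r(A) ≤ ||A||_2 ≈ 5.7538; equality holds whenever A is normal, though it can also hold for some non-normal A.)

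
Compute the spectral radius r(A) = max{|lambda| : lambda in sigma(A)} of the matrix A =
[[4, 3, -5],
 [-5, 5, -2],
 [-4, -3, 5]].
r(A) = sqrt(54) ≈ 7.3485

The eigenvalues of A are the roots of its characteristic polynomial. With M = A (coefficients from the trace, the sum of principal 2x2 minors, and det A):
  p(λ) = det(λ I - M) = λ^3 - 14λ^2 + 54λ.
The constant term is 0, so λ = 0 is a root. Dividing out λ leaves p(λ) = λ(λ^2 - 14λ + 54). For λ^2 - 14λ + 54 the discriminant is -20. It is negative, so the roots are the complex-conjugate pair λ = 7 ± (sqrt(20)/2) i ≈ 7 ± 2.2361i. For a conjugate pair the product of the roots equals the constant term, so |λ|^2 = 54 and |λ| = sqrt(54) ≈ 7.3485.
Thus the eigenvalues (to 4 decimals) are 7 ± 2.2361i (modulus 7.3485); 0 (modulus 0). The spectral radius is the largest modulus: r(A) = sqrt(54) ≈ 7.3485. (Cross-check: r(A) ≤ ||A||_2 ≈ 10.053; equality holds whenever A is normal, though it can also hold for some non-normal A.)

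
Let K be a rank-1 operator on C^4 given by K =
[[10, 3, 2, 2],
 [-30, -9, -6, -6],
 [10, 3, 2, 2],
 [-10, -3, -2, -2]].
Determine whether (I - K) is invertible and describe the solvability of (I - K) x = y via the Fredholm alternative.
(I - K) is singular (det(I - K) = 0, i.e. 1 ∈ sigma(K)). (I - K) x = y is solvable iff y ⊥ ker((I - K)^*) = span{(10, 3, 2, 2)}, i.e. iff 10y_1 + 3y_2 + 2y_3 + 2y_4 = 0. When solvable, the solutions are x = y + c·(1, -3, 1, -1), c arbitrary (ker(I - K) = span{(1, -3, 1, -1)}, dimension 1).

K has rank 1, so it is an outer product K = u v^T: every row of K is a multiple of one row vector. Reading off the entries, u = (1, -3, 1, -1) and v = (10, 3, 2, 2) (row i of K equals u_i·v^T). A rank-one matrix u v^T satisfies K u = u (v·u) and kills the (3)-dimensional subspace v^⊥, so its characteristic polynomial is lambda^3 (lambda - v·u) with v·u = tr K = 1. Hence the eigenvalues of I - K are 1 (multiplicity 3) and 1 - (1) = 0, so det(I - K) = 0. (Direct check: I - K =
[[-9, -3, -2, -2],
 [30, 10, 6, 6],
 [-10, -3, -1, -2],
 [10, 3, 2, 3]]
has determinant 0.) So 1 is an eigenvalue of K and (I - K) is not invertible. The finite-dimensional Fredholm alternative says: either (I - K) is invertible, or ker(I - K) ≠ {0} and then range(I - K) = ker((I - K)^*)^⊥, with dim ker(I - K) = dim ker((I - K)^*). We are in the second case, so we need both kernels. Kernel of I - K: (I - K) u = u - u (v·u) = u - u = 0, so ker(I - K) = span{u} = span{(1, -3, 1, -1)} (it is exactly 1-dimensional because rank(I - K) = 3). Kernel of the adjoint: K is real, so (I - K)^* = I - K^T = I - v u^T, and (I - v u^T) v = v - v (u·v) = 0; hence ker((I - K)^*) = span{v} = span{(10, 3, 2, 2)}. Therefore (I - K) x = y is solvable iff <y, v> = 0, i.e. iff 10y_1 + 3y_2 + 2y_3 + 2y_4 = 0. When this holds, K y = u (v·y) = 0, so (I - K) y = y and x = y is a particular solution; the full solution set is the line x = y + c·u = y + c·(1, -3, 1, -1), c ∈ C.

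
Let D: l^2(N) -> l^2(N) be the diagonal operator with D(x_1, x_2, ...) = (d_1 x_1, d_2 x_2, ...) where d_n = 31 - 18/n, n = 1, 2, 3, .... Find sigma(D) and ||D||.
sigma(D) = {31 - 18/n : n ≥ 1} ∪ {31}; ||D|| = 31

A bounded diagonal operator on l^2 with diagonal entries d_n has spectrum equal to the closure of {d_n : n ≥ 1}: every d_n is an eigenvalue (with eigenvector e_n), so {d_n} ⊂ sigma(D); the spectrum is closed, so its closure is too; and for lambda not in the closure, (D - lambda I) has bounded inverse (the diagonal entries 1/(d_n - lambda) are bounded). For our sequence d_n = 31 - 18/n, n = 1, 2, 3, ...:
  - {d_n} = {31 - 18/n : n ≥ 1}; the only limit point is 31
  - closure = {31 - 18/n : n ≥ 1} ∪ {31}
For the norm: a diagonal operator has ||D|| = sup_n |d_n|. Here d_n = 31 - 18/n increases monotonically from d_1 = 13 toward 31, with all terms in [13, 31); so sup_n |d_n| = 31 (the supremum is the limit, not attained). So ||D|| = 31.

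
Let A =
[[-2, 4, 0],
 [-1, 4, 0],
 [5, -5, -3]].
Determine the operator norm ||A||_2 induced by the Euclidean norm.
||A||_2 ≈ 9.4018 (= sqrt(largest eigenvalue of A^T A))

||A||_2 = sigma_max(A) = sqrt(lambda_max(A^T A)). Form the symmetric matrix M = A^T A =
[[30, -37, -15],
 [-37, 57, 15],
 [-15, 15, 9]].
Its characteristic polynomial (trace, sum of principal 2x2 minors, determinant of M give the coefficients) is
  p(λ) = det(λ I - M) = λ^3 - 96λ^2 + 674λ - 144.
No integer candidate from the rational root theorem (±divisors of 144) is a root, so the roots are irrational. The cubic discriminant is Δ = 2619424480 > 0, so there are three distinct real roots. p(0) = -144 and p(1) = 435 have opposite signs, so a root lies in (0, 1); Newton's method refines it to λ ≈ 0.2206. p(7) = 213 and p(8) = -384 have opposite signs, so a root lies in (7, 8); Newton's method refines it to λ ≈ 7.386. p(88) = -2784 and p(89) = 4395 have opposite signs, so a root lies in (88, 89); Newton's method refines it to λ ≈ 88.3934. Check (Vieta): the three roots sum to 96, matching tr M = 96.
So the eigenvalues of A^T A are ≈ 0.2206, 7.386, 88.3934 (all ≥ 0, as they must be for A^T A). The largest is λ_max ≈ 88.3934, hence ||A||_2 = sqrt(λ_max) ≈ 9.4018.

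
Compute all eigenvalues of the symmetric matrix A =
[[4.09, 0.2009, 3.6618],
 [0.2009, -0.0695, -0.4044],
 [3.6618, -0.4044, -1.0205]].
sigma(A) ≈ {-3, 0, 6}

A is real symmetric, so its spectrum consists of real eigenvalues. Expanding the characteristic polynomial of the displayed matrix gives
  det(λ I - A) = p(λ) = λ^3 + (-3)λ^2 + (-18)λ + (0).
Solving p(λ) = 0 yields eigenvalues ≈ -3, 0, 6. (A is shown rounded to 4 decimals, so these recover the underlying integer eigenvalues to within that precision.)
Verification: the trace of A = 3 equals the sum of eigenvalues 3, and det(A) ≈ -0.0007 matches the eigenvalue product 0.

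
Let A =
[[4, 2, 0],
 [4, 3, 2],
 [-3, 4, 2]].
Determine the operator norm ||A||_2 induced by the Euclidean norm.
||A||_2 ≈ 6.8538 (= sqrt(largest eigenvalue of A^T A))

||A||_2 = sigma_max(A) = sqrt(lambda_max(A^T A)). Form the symmetric matrix M = A^T A =
[[41, 8, 2],
 [8, 29, 14],
 [2, 14, 8]].
Its characteristic polynomial (trace, sum of principal 2x2 minors, determinant of M give the coefficients) is
  p(λ) = det(λ I - M) = λ^3 - 78λ^2 + 1485λ - 1296.
No integer candidate from the rational root theorem (±divisors of 1296) is a root, so the roots are irrational. The cubic discriminant is Δ = 514207440 > 0, so there are three distinct real roots. p(0) = -1296 and p(1) = 112 have opposite signs, so a root lies in (0, 1); Newton's method refines it to λ ≈ 0.9163. p(30) = 54 and p(31) = -428 have opposite signs, so a root lies in (30, 31); Newton's method refines it to λ ≈ 30.1094. p(46) = -698 and p(47) = 20 have opposite signs, so a root lies in (46, 47); Newton's method refines it to λ ≈ 46.9743. Check (Vieta): the three roots sum to 78, matching tr M = 78.
So the eigenvalues of A^T A are ≈ 0.9163, 30.1094, 46.9743 (all ≥ 0, as they must be for A^T A). The largest is λ_max ≈ 46.9743, hence ||A||_2 = sqrt(λ_max) ≈ 6.8538.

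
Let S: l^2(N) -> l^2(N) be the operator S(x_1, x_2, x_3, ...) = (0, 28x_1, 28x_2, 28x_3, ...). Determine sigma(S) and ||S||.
sigma(S) = closed disk {z in C : |z| ≤ 28}; ||S|| = 28

Note S = 28·U where U is the unit right shift (U x)_k = x_{k-1} (with x_0 := 0); so ||S|| = 28||U|| and sigma(S) = 28·sigma(U). ||S x||^2 = sum_{k≥1} |28x_k|^2 = 784||x||^2, so ||S|| = 28 and sigma(S) ⊂ {|z| ≤ 28}. For any |lambda| < 28, the equation (S - lambda I) x = 0 forces x_1 = 0, then 28x_k = lambda x_{k+1} ⇒ x = 0, so S has no eigenvalues. But (S - lambda I) is not surjective for |lambda| < 28: solving (S - lambda I) x = e_1 would require x_n proportional to (lambda/28)^(-n), which is not in l^2. So every |lambda| < 28 lies in the residual spectrum. The boundary |lambda| = 28 is in the approximate point spectrum (the spectrum is closed). Hence sigma(S) is the closed disk of radius 28.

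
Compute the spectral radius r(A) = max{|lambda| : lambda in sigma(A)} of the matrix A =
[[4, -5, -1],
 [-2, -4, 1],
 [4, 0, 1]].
r(A) ≈ 5.3223

The eigenvalues of A are the roots of its characteristic polynomial. With M = A (coefficients from the trace, the sum of principal 2x2 minors, and det A):
  p(λ) = det(λ I - M) = λ^3 - λ^2 - 22λ + 62.
No integer candidate from the rational root theorem (±divisors of 62) is a root, so the roots are irrational. The cubic discriminant is Δ = -35912 < 0, so there is one real root and a complex-conjugate pair. p(-6) = -58 and p(-5) = 22 have opposite signs, so a root lies in (-6, -5); Newton's method refines it to λ ≈ -5.3223. Dividing out (λ - (-5.3223)) leaves approximately λ^2 - 6.3223λ + 11.6491. For λ^2 - 6.3223λ + 11.6491 the discriminant is -6.625. It is negative, so the remaining roots are the complex-conjugate pair λ ≈ 3.1611 ± 1.287i. Their product equals the constant term, so |λ|^2 ≈ 11.6491 and |λ| ≈ 3.4131.
Thus the eigenvalues (to 4 decimals) are -5.3223 (modulus 5.3223); 3.1611 ± 1.287i (modulus 3.4131). The spectral radius is the largest modulus: r(A) ≈ 5.3223. (Cross-check: r(A) ≤ ||A||_2 ≈ 7.1305; equality holds whenever A is normal, though it can also hold for some non-normal A.)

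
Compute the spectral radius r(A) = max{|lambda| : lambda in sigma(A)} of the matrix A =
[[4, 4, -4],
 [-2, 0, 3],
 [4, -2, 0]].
r(A) ≈ 5.1013

The eigenvalues of A are the roots of its characteristic polynomial. With M = A (coefficients from the trace, the sum of principal 2x2 minors, and det A):
  p(λ) = det(λ I - M) = λ^3 - 4λ^2 + 30λ - 56.
No integer candidate from the rational root theorem (±divisors of 56) is a root, so the roots are irrational. The cubic discriminant is Δ = -71648 < 0, so there is one real root and a complex-conjugate pair. p(2) = -4 and p(3) = 25 have opposite signs, so a root lies in (2, 3); Newton's method refines it to λ ≈ 2.1519. Dividing out (λ - (2.1519)) leaves approximately λ^2 - 1.8481λ + 26.0231. For λ^2 - 1.8481λ + 26.0231 the discriminant is -100.677. It is negative, so the remaining roots are the complex-conjugate pair λ ≈ 0.924 ± 5.0169i. Their product equals the constant term, so |λ|^2 ≈ 26.0231 and |λ| ≈ 5.1013.
Thus the eigenvalues (to 4 decimals) are 2.1519 (modulus 2.1519); 0.924 ± 5.0169i (modulus 5.1013). The spectral radius is the largest modulus: r(A) ≈ 5.1013. (Cross-check: r(A) ≤ ||A||_2 ≈ 7.7399; equality holds whenever A is normal, though it can also hold for some non-normal A.)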